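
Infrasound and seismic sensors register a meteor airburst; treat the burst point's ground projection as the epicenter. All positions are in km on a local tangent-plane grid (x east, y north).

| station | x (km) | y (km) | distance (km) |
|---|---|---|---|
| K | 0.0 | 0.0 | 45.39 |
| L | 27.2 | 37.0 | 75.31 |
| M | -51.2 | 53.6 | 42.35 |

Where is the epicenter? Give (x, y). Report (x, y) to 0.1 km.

Circle about each station: x² + y² = 45.39²; (x − 27.2)² + (y − 37.0)² = 75.31²; (x + 51.2)² + (y − 53.6)² = 42.35².
Subtracting the K equation from the L and M equations removes the quadratic terms:
54.4 x + 74.0 y = -1502.50
-102.4 x + 107.2 y = 5761.13
Solving the 2×2 system: x ≈ -43.8, y ≈ 11.9 km.
Check against K (with the unrounded x, y): √(x²+y²) = 45.39 ≈ 45.39 km. ✓

(-43.8, 11.9)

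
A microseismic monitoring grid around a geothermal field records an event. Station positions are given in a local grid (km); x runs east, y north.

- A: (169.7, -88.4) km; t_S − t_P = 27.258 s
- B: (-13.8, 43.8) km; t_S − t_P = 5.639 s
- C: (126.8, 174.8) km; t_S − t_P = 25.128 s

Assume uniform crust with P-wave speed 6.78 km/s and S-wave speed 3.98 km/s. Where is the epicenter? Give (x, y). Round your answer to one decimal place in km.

x ≈ -65.8 km, y ≈ 28.0 km

Distance from S−P lag: d = Δt · v_P v_S / (v_P − v_S) = Δt · (6.78·3.98)/(6.78−3.98) ≈ 9.6373·Δt.
So d_A = 262.69, d_B = 54.34, d_C = 242.17 km.
Circle about each station: (x − 169.7)² + (y + 88.4)² = 262.69²; (x + 13.8)² + (y − 43.8)² = 54.34²; (x − 126.8)² + (y − 174.8)² = 242.17².
Subtracting the A equation from the B and C equations removes the quadratic terms:
-367.0 x + 264.4 y = 31549.43
-85.8 x + 526.4 y = 20380.36
Solving the 2×2 system: x ≈ -65.8, y ≈ 28.0 km.
Check against A (with the unrounded x, y): √((x − 169.7)²+(y + 88.4)²) = 262.69 ≈ 262.69 km. ✓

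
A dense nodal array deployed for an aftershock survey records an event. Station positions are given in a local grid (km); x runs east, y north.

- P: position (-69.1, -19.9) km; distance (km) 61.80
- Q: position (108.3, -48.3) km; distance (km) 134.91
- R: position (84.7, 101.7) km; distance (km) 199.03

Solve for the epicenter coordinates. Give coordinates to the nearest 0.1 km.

Circle about each station: (x + 69.1)² + (y + 19.9)² = 61.80²; (x − 108.3)² + (y + 48.3)² = 134.91²; (x − 84.7)² + (y − 101.7)² = 199.03².
Subtracting pairs of circle equations eliminates x²+y² and gives linear equations (the radical axes):
354.8 x − 56.8 y = -5490.51
307.6 x + 243.2 y = -23447.54
Solving the 2×2 system: x ≈ -25.7, y ≈ -63.9 km.

x ≈ -25.7 km, y ≈ -63.9 km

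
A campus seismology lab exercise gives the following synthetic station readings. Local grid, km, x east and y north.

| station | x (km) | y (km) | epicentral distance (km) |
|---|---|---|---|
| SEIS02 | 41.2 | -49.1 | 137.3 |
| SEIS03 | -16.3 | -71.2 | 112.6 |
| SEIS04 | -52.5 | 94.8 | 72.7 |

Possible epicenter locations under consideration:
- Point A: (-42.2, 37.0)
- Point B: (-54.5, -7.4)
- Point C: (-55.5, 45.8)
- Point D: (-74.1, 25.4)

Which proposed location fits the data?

For each candidate, compare |candidate − station| to the reported distance:
Point A: residuals SEIS02 17.4, SEIS03 1.3, SEIS04 14.0 → max 17.4 km
Point B: residuals SEIS02 32.9, SEIS03 38.2, SEIS04 29.5 → max 38.2 km
Point C: residuals SEIS02 1.8, SEIS03 10.8, SEIS04 23.6 → max 23.6 km
Point D: residuals SEIS02 0.0, SEIS03 0.0, SEIS04 0.0 → max 0.0 km
Only Point D has all residuals ≈ 0.

Point D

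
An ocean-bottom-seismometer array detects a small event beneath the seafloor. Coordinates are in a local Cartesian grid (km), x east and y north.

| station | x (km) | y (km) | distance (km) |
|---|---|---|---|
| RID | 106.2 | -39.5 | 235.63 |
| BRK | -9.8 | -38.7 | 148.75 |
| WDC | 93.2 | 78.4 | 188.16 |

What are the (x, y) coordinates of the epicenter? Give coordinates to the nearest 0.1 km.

Circle about each station: (x − 106.2)² + (y + 39.5)² = 235.63²; (x + 9.8)² + (y + 38.7)² = 148.75²; (x − 93.2)² + (y − 78.4)² = 188.16².
Subtracting the RID equation from the BRK and WDC equations removes the quadratic terms:
-232.0 x + 1.6 y = 22149.97
-26.0 x + 235.8 y = 22111.42
Solving the 2×2 system: x ≈ -94.9, y ≈ 83.3 km.
Check against RID (with the unrounded x, y): √((x − 106.2)²+(y + 39.5)²) = 235.63 ≈ 235.63 km. ✓

(-94.9, 83.3)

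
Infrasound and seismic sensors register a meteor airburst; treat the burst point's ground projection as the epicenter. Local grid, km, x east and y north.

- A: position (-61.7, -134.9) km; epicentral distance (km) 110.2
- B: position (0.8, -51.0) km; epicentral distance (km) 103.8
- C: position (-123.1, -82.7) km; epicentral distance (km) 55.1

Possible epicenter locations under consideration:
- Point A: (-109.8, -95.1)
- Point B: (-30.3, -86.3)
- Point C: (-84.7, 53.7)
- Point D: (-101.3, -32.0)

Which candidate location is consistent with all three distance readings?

For each candidate, compare |candidate − station| to the reported distance:
Point A: residuals A 47.8, B 15.3, C 36.9 → max 47.8 km
Point B: residuals A 52.3, B 56.8, C 37.8 → max 56.8 km
Point C: residuals A 79.8, B 31.4, C 86.6 → max 86.6 km
Point D: residuals A 0.1, B 0.1, C 0.1 → max 0.1 km
Only Point D has all residuals ≈ 0.

Point D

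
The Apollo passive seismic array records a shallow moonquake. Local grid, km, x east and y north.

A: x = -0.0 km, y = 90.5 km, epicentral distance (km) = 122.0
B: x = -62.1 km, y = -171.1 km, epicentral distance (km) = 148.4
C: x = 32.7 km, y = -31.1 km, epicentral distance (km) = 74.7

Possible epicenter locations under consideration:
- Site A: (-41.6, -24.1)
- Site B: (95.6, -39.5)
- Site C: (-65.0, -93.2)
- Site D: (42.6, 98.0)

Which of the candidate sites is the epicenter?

Site A

For each candidate, compare |candidate − station| to the reported distance:
Site A: residuals A 0.1, B 0.0, C 0.1 → max 0.1 km
Site B: residuals A 39.4, B 57.0, C 11.2 → max 57.0 km
Site C: residuals A 72.9, B 70.4, C 41.1 → max 72.9 km
Site D: residuals A 78.7, B 140.4, C 54.8 → max 140.4 km
Only Site A has all residuals ≈ 0.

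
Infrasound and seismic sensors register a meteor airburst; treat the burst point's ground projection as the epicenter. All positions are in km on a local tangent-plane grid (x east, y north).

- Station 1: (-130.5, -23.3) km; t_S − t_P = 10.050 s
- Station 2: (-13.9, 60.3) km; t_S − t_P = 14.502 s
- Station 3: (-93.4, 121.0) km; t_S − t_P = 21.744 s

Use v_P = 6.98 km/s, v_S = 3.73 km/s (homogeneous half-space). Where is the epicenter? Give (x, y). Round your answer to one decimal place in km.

-54.1 km east, -48.7 km north

Distance from S−P lag: d = Δt · v_P v_S / (v_P − v_S) = Δt · (6.98·3.73)/(6.98−3.73) ≈ 8.0109·Δt.
So d_Station 1 = 80.51, d_Station 2 = 116.17, d_Station 3 = 174.19 km.
Circle about each station: (x + 130.5)² + (y + 23.3)² = 80.51²; (x + 13.9)² + (y − 60.3)² = 116.17²; (x + 93.4)² + (y − 121.0)² = 174.19².
Subtracting the Station 1 equation from the Station 2 and Station 3 equations removes the quadratic terms:
233.2 x + 167.2 y = -20757.45
74.2 x + 288.6 y = -18068.88
Solving the 2×2 system: x ≈ -54.1, y ≈ -48.7 km.
Check against Station 1 (with the unrounded x, y): √((x + 130.5)²+(y + 23.3)²) = 80.52 ≈ 80.51 km. ✓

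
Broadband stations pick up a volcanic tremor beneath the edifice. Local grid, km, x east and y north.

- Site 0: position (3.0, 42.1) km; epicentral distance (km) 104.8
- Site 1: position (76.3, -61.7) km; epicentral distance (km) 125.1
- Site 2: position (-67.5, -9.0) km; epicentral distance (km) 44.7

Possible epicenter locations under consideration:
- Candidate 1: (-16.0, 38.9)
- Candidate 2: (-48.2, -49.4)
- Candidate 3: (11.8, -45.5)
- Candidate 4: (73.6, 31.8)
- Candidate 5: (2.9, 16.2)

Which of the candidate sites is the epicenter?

For each candidate, compare |candidate − station| to the reported distance:
Candidate 1: residuals Site 0 85.5, Site 1 11.4, Site 2 25.6 → max 85.5 km
Candidate 2: residuals Site 0 0.1, Site 1 0.0, Site 2 0.1 → max 0.1 km
Candidate 3: residuals Site 0 16.8, Site 1 58.6, Site 2 42.6 → max 58.6 km
Candidate 4: residuals Site 0 33.5, Site 1 31.6, Site 2 102.2 → max 102.2 km
Candidate 5: residuals Site 0 78.9, Site 1 18.1, Site 2 30.1 → max 78.9 km
Only Candidate 2 has all residuals ≈ 0.

Candidate 2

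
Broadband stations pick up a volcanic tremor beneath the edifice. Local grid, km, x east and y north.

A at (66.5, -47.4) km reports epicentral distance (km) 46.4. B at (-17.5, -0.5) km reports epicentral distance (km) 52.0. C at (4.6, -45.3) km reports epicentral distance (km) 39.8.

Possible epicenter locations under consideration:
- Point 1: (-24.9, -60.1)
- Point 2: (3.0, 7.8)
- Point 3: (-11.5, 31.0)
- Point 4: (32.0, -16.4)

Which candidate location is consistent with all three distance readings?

Point 4

For each candidate, compare |candidate − station| to the reported distance:
Point 1: residuals A 45.9, B 8.1, C 6.8 → max 45.9 km
Point 2: residuals A 37.7, B 29.9, C 13.3 → max 37.7 km
Point 3: residuals A 64.2, B 19.9, C 38.2 → max 64.2 km
Point 4: residuals A 0.0, B 0.0, C 0.0 → max 0.0 km
Only Point 4 has all residuals ≈ 0.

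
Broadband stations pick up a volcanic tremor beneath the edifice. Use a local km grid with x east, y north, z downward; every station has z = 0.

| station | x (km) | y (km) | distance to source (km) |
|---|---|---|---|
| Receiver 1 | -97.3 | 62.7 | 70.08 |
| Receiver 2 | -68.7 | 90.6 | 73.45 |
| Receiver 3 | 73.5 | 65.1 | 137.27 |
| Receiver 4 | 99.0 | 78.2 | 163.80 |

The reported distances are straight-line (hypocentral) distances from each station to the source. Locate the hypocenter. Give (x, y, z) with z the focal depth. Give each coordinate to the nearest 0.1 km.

(-52.3, 36.5, 46.9)

Each station gives a sphere (x−x_i)² + (y−y_i)² + z² = d_i² (stations at z=0).
Subtracting the Receiver 1 sphere from Receiver 2 and Receiver 3: z² cancels, leaving linear equations in x and y:
57.2 x + 55.8 y = -954.23
341.6 x + 4.8 y = -17690.17
Solving: x ≈ -52.299, y ≈ 36.511 km (keep extra digits for the depth step; rounded: -52.3, 36.5).
Then from the Receiver 1 sphere: z² = 70.08² − (x + 97.3)² − (y − 62.7)² with x = -52.299, y = 36.511, so z ≈ 46.907 ≈ 46.9 km.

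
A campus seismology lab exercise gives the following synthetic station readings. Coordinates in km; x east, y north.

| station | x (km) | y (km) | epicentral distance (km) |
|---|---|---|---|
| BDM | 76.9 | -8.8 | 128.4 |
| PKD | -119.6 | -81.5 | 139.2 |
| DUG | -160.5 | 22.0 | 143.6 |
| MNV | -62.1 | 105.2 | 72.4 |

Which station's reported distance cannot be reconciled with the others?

DUG

Solve using three stations at a time. Using BDM, PKD, MNV (subtract circle equations pairwise → linear system) gives (x, y) ≈ (-43.7, 35.2).
Distances from that point to each station vs reported:
  BDM: calculated 128.4 vs reported 128.4 → residual 0.0 km
  PKD: calculated 139.2 vs reported 139.2 → residual 0.0 km
  DUG: calculated 117.5 vs reported 143.6 → residual 26.1 km
  MNV: calculated 72.4 vs reported 72.4 → residual 0.0 km
BDM, PKD, MNV are mutually consistent (residuals ≈ 0); DUG is off by 26.1 km.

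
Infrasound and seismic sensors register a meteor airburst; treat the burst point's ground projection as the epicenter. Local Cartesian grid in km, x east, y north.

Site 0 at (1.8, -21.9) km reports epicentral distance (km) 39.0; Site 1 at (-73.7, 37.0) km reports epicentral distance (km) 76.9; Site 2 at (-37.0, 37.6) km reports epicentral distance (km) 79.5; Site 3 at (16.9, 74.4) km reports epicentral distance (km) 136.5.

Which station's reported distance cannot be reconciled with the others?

Solve using three stations at a time. Using Site 1, Site 2, Site 3 (subtract circle equations pairwise → linear system) gives (x, y) ≈ (-59.6, -38.6).
Distances from that point to each station vs reported:
  Site 0: calculated 63.7 vs reported 39.0 → residual 24.7 km
  Site 1: calculated 76.9 vs reported 76.9 → residual 0.0 km
  Site 2: calculated 79.5 vs reported 79.5 → residual 0.0 km
  Site 3: calculated 136.5 vs reported 136.5 → residual 0.0 km
Site 1, Site 2, Site 3 are mutually consistent (residuals ≈ 0); Site 0 is off by 24.7 km.

Site 0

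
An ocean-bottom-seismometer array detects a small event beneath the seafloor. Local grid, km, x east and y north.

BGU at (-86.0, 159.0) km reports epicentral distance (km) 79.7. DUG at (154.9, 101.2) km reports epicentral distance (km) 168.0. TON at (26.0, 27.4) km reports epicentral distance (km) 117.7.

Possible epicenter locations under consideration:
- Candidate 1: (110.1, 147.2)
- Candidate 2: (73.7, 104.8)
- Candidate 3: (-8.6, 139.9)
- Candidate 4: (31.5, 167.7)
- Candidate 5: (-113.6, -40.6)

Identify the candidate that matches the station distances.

For each candidate, compare |candidate − station| to the reported distance:
Candidate 1: residuals BGU 116.8, DUG 103.8, TON 28.7 → max 116.8 km
Candidate 2: residuals BGU 88.9, DUG 86.7, TON 26.8 → max 88.9 km
Candidate 3: residuals BGU 0.0, DUG 0.0, TON 0.0 → max 0.0 km
Candidate 4: residuals BGU 38.1, DUG 27.8, TON 22.7 → max 38.1 km
Candidate 5: residuals BGU 121.8, DUG 135.6, TON 37.6 → max 135.6 km
Only Candidate 3 has all residuals ≈ 0.

Candidate 3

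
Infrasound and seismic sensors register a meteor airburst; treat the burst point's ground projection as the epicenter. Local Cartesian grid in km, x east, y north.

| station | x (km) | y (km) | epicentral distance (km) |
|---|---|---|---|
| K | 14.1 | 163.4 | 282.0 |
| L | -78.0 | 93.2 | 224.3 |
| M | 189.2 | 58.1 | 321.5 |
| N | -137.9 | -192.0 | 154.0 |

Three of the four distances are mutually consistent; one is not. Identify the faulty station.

Solve using three stations at a time. Using K, L, N (subtract circle equations pairwise → linear system) gives (x, y) ≈ (-2.7, -118.1).
Distances from that point to each station vs reported:
  K: calculated 282.0 vs reported 282.0 → residual 0.0 km
  L: calculated 224.3 vs reported 224.3 → residual 0.0 km
  M: calculated 260.6 vs reported 321.5 → residual 60.9 km
  N: calculated 154.1 vs reported 154.0 → residual 0.1 km
K, L, N are mutually consistent (residuals ≈ 0); M is off by 60.9 km.

M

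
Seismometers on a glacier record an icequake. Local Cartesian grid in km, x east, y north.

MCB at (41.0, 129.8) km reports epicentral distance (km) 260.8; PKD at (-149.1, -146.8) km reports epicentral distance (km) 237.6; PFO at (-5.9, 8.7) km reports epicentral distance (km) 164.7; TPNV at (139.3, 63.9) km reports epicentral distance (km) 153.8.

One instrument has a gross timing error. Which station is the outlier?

Solve using three stations at a time. Using MCB, PKD, PFO (subtract circle equations pairwise → linear system) gives (x, y) ≈ (87.4, -126.7).
Distances from that point to each station vs reported:
  MCB: calculated 260.6 vs reported 260.8 → residual 0.2 km
  PKD: calculated 237.4 vs reported 237.6 → residual 0.2 km
  PFO: calculated 164.4 vs reported 164.7 → residual 0.3 km
  TPNV: calculated 197.5 vs reported 153.8 → residual 43.7 km
MCB, PKD, PFO are mutually consistent (residuals ≈ 0); TPNV is off by 43.7 km.

TPNV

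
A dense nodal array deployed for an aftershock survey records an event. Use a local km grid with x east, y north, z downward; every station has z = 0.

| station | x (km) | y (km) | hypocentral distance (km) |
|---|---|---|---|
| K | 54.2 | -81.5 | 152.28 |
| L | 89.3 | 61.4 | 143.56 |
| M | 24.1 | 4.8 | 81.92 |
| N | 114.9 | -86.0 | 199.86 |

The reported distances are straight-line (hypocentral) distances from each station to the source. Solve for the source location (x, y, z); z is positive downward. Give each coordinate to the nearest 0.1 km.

(-45.2, 27.7, 37.2)

Each station gives a sphere (x−x_i)² + (y−y_i)² + z² = d_i² (stations at z=0).
Subtracting the K sphere from L and M: z² cancels, leaving linear equations in x and y:
70.2 x + 285.8 y = 4744.28
-60.2 x + 172.6 y = 7502.27
Solving: x ≈ -45.198, y ≈ 27.702 km (keep extra digits for the depth step; rounded: -45.2, 27.7).
Then from the K sphere: z² = 152.28² − (x − 54.2)² − (y + 81.5)² with x = -45.198, y = 27.702, so z ≈ 37.204 ≈ 37.2 km.
Check against N (with the unrounded solution): distance 199.86 ≈ 199.86 km. ✓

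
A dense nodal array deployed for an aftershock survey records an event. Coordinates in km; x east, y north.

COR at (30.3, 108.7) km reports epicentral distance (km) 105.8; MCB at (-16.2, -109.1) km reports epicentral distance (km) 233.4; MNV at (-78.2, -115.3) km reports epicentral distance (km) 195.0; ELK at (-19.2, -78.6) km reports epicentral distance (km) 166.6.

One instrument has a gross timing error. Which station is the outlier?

MCB

Solve using three stations at a time. Using COR, MNV, ELK (subtract circle equations pairwise → linear system) gives (x, y) ≈ (-71.5, 79.6).
Distances from that point to each station vs reported:
  COR: calculated 105.9 vs reported 105.8 → residual 0.1 km
  MCB: calculated 196.7 vs reported 233.4 → residual 36.7 km
  MNV: calculated 195.0 vs reported 195.0 → residual 0.0 km
  ELK: calculated 166.6 vs reported 166.6 → residual 0.0 km
COR, MNV, ELK are mutually consistent (residuals ≈ 0); MCB is off by 36.7 km.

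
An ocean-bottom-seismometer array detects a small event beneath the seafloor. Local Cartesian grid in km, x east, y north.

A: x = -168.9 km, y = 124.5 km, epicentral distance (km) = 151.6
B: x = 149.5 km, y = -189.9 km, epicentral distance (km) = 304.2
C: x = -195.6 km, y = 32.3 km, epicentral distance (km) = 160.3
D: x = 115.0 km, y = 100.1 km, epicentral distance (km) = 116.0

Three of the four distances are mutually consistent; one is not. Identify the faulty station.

Solve using three stations at a time. Using A, B, C (subtract circle equations pairwise → linear system) gives (x, y) ≈ (-36.4, 50.9).
Distances from that point to each station vs reported:
  A: calculated 151.6 vs reported 151.6 → residual 0.0 km
  B: calculated 304.2 vs reported 304.2 → residual 0.0 km
  C: calculated 160.3 vs reported 160.3 → residual 0.0 km
  D: calculated 159.2 vs reported 116.0 → residual 43.2 km
A, B, C are mutually consistent (residuals ≈ 0); D is off by 43.2 km.

D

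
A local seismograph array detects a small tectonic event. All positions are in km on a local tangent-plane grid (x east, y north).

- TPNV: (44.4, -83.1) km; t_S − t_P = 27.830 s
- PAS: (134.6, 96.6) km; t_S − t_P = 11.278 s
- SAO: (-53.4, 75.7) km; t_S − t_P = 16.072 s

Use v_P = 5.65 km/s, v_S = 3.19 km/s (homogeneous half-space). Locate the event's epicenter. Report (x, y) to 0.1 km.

Distance from S−P lag: d = Δt · v_P v_S / (v_P − v_S) = Δt · (5.65·3.19)/(5.65−3.19) ≈ 7.3266·Δt.
So d_TPNV = 203.90, d_PAS = 82.63, d_SAO = 117.75 km.
Circle about each station: (x − 44.4)² + (y + 83.1)² = 203.90²; (x − 134.6)² + (y − 96.6)² = 82.63²; (x + 53.4)² + (y − 75.7)² = 117.75².
Subtracting the TPNV equation from the PAS and SAO equations removes the quadratic terms:
180.4 x + 359.4 y = 53319.24
-195.6 x + 317.6 y = 27415.23
Solving the 2×2 system: x ≈ 55.5, y ≈ 120.5 km.
Check against TPNV (with the unrounded x, y): √((x − 44.4)²+(y + 83.1)²) = 203.90 ≈ 203.90 km. ✓

x ≈ 55.5 km, y ≈ 120.5 km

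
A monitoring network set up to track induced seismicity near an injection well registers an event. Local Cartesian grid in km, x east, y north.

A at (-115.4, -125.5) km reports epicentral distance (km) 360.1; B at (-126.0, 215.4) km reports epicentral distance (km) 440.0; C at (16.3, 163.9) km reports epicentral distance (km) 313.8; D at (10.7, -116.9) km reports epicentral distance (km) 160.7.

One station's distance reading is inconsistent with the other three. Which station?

A

Solve using three stations at a time. Using B, C, D (subtract circle equations pairwise → linear system) gives (x, y) ≈ (171.3, -109.0).
Distances from that point to each station vs reported:
  A: calculated 287.2 vs reported 360.1 → residual 72.9 km
  B: calculated 440.0 vs reported 440.0 → residual 0.0 km
  C: calculated 313.9 vs reported 313.8 → residual 0.1 km
  D: calculated 160.8 vs reported 160.7 → residual 0.1 km
B, C, D are mutually consistent (residuals ≈ 0); A is off by 72.9 km.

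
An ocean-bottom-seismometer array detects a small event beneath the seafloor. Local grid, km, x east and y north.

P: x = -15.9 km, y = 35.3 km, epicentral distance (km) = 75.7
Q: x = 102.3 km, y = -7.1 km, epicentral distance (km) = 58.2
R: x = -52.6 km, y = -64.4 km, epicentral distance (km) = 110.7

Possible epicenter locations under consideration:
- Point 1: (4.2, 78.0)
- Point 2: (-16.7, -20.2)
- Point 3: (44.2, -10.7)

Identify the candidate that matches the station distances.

Point 3

For each candidate, compare |candidate − station| to the reported distance:
Point 1: residuals P 28.5, Q 71.7, R 42.6 → max 71.7 km
Point 2: residuals P 20.2, Q 61.5, R 53.8 → max 61.5 km
Point 3: residuals P 0.0, Q 0.0, R 0.0 → max 0.0 km
Only Point 3 has all residuals ≈ 0.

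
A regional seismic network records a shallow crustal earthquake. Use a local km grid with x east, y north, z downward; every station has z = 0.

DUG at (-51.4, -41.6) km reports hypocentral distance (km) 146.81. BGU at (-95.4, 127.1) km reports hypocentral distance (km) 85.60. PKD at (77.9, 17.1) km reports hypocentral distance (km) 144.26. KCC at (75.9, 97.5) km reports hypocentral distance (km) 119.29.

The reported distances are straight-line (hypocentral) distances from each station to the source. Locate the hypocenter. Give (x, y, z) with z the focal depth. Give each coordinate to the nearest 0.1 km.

Each station gives a sphere (x−x_i)² + (y−y_i)² + z² = d_i² (stations at z=0).
Subtracting the DUG sphere from BGU and PKD: z² cancels, leaving linear equations in x and y:
-88.0 x + 337.4 y = 35108.87
258.6 x + 117.4 y = 2730.53
Solving: x ≈ -32.798, y ≈ 95.503 km (keep extra digits for the depth step; rounded: -32.8, 95.5).
Then from the DUG sphere: z² = 146.81² − (x + 51.4)² − (y + 41.6)² with x = -32.798, y = 95.503, so z ≈ 49.091 ≈ 49.1 km.
Check against KCC (with the unrounded solution): distance 119.29 ≈ 119.29 km. ✓

x ≈ -32.8 km, y ≈ 95.5 km, depth ≈ 49.1 km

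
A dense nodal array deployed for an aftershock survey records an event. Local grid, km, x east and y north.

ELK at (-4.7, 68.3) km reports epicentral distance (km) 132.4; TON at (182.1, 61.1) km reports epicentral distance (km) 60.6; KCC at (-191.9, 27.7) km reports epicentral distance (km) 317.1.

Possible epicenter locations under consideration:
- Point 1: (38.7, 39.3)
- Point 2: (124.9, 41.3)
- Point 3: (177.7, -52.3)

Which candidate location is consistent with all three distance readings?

Point 2

For each candidate, compare |candidate − station| to the reported distance:
Point 1: residuals ELK 80.2, TON 84.4, KCC 86.2 → max 86.2 km
Point 2: residuals ELK 0.0, TON 0.1, KCC 0.0 → max 0.1 km
Point 3: residuals ELK 86.3, TON 52.9, KCC 61.1 → max 86.3 km
Only Point 2 has all residuals ≈ 0.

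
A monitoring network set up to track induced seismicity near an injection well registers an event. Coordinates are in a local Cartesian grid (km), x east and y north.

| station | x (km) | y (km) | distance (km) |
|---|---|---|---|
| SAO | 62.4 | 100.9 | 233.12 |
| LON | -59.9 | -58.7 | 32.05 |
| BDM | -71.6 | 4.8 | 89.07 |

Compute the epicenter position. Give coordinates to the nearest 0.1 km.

Circle about each station: (x − 62.4)² + (y − 100.9)² = 233.12²; (x + 59.9)² + (y + 58.7)² = 32.05²; (x + 71.6)² + (y − 4.8)² = 89.07².
Subtracting the SAO equation from the LON and BDM equations removes the quadratic terms:
-244.6 x − 319.2 y = 46276.86
-268.0 x − 192.2 y = 37486.50
Solving the 2×2 system: x ≈ -79.7, y ≈ -83.9 km.

(-79.7, -83.9)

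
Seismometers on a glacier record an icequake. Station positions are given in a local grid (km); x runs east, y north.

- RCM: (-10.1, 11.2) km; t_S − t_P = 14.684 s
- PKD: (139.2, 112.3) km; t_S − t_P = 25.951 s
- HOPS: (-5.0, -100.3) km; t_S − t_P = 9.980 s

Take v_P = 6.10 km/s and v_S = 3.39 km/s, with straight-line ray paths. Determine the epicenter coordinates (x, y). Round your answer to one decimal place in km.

Distance from S−P lag: d = Δt · v_P v_S / (v_P − v_S) = Δt · (6.10·3.39)/(6.10−3.39) ≈ 7.6306·Δt.
So d_RCM = 112.05, d_PKD = 198.02, d_HOPS = 76.15 km.
Circle about each station: (x + 10.1)² + (y − 11.2)² = 112.05²; (x − 139.2)² + (y − 112.3)² = 198.02²; (x + 5.0)² + (y + 100.3)² = 76.15².
Subtracting the RCM equation from the PKD and HOPS equations removes the quadratic terms:
298.6 x + 202.2 y = 5103.76
10.2 x − 223.0 y = 16614.02
Solving the 2×2 system: x ≈ 65.5, y ≈ -71.5 km.
Check against RCM (with the unrounded x, y): √((x + 10.1)²+(y − 11.2)²) = 112.06 ≈ 112.05 km. ✓

65.5 km east, -71.5 km north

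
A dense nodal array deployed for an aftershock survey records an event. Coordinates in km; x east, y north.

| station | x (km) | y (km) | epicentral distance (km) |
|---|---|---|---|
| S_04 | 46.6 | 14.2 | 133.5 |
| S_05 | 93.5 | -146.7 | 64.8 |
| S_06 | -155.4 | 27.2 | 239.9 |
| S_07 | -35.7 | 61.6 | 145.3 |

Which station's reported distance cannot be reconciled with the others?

Solve using three stations at a time. Using S_04, S_05, S_06 (subtract circle equations pairwise → linear system) gives (x, y) ≈ (35.0, -118.8).
Distances from that point to each station vs reported:
  S_04: calculated 133.5 vs reported 133.5 → residual 0.0 km
  S_05: calculated 64.8 vs reported 64.8 → residual 0.0 km
  S_06: calculated 239.9 vs reported 239.9 → residual 0.0 km
  S_07: calculated 193.8 vs reported 145.3 → residual 48.5 km
S_04, S_05, S_06 are mutually consistent (residuals ≈ 0); S_07 is off by 48.5 km.

S_07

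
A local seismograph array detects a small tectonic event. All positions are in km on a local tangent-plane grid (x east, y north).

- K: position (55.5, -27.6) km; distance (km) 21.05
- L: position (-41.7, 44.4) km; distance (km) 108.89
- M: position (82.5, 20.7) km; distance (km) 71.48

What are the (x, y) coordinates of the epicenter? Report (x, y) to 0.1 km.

Circle about each station: (x − 55.5)² + (y + 27.6)² = 21.05²; (x + 41.7)² + (y − 44.4)² = 108.89²; (x − 82.5)² + (y − 20.7)² = 71.48².
Subtracting pairs of circle equations eliminates x²+y² and gives linear equations (the radical axes):
-194.4 x + 144.0 y = -11545.69
54.0 x + 96.6 y = -1273.56
Solving the 2×2 system: x ≈ 35.1, y ≈ -32.8 km.

35.1 km east, -32.8 km north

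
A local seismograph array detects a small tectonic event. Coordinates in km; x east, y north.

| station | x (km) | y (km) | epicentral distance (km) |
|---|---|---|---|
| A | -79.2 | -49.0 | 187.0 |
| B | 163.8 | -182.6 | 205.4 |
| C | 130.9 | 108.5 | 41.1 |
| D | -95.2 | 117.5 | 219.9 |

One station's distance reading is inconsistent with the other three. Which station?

C

Solve using three stations at a time. Using A, B, D (subtract circle equations pairwise → linear system) gives (x, y) ≈ (97.6, 11.8).
Distances from that point to each station vs reported:
  A: calculated 187.0 vs reported 187.0 → residual 0.0 km
  B: calculated 205.4 vs reported 205.4 → residual 0.0 km
  C: calculated 102.3 vs reported 41.1 → residual 61.2 km
  D: calculated 219.9 vs reported 219.9 → residual 0.0 km
A, B, D are mutually consistent (residuals ≈ 0); C is off by 61.2 km.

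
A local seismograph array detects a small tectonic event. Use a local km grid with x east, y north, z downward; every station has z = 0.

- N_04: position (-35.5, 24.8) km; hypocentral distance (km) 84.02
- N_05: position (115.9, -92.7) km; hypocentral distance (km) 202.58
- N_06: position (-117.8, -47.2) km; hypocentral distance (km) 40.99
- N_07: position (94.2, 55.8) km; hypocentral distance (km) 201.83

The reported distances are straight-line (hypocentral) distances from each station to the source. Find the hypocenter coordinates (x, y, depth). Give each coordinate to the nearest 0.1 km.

Each station gives a sphere (x−x_i)² + (y−y_i)² + z² = d_i² (stations at z=0).
Subtracting the N_04 sphere from N_05 and N_06: z² cancels, leaving linear equations in x and y:
302.8 x − 235.0 y = -13828.49
-164.6 x − 144.0 y = 19608.57
Solving: x ≈ -80.201, y ≈ -44.496 km (keep extra digits for the depth step; rounded: -80.2, -44.5).
Then from the N_04 sphere: z² = 84.02² − (x + 35.5)² − (y − 24.8)² with x = -80.201, y = -44.496, so z ≈ 16.101 ≈ 16.1 km.

(-80.2, -44.5, 16.1)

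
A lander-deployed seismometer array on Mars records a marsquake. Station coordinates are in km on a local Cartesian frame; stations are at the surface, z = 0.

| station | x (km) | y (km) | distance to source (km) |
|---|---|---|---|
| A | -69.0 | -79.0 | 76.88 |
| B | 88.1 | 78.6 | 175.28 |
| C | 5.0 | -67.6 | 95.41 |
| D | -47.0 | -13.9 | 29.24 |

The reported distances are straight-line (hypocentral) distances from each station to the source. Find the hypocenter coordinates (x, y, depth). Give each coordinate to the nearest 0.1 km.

(-64.0, -5.6, 22.3)

Each station gives a sphere (x−x_i)² + (y−y_i)² + z² = d_i² (stations at z=0).
Subtracting the A sphere from B and C: z² cancels, leaving linear equations in x and y:
314.2 x + 315.2 y = -21874.97
148.0 x + 22.8 y = -9599.77
Solving: x ≈ -64.000, y ≈ -5.603 km (keep extra digits for the depth step; rounded: -64.0, -5.6).
Then from the A sphere: z² = 76.88² − (x + 69.0)² − (y + 79.0)² with x = -64.000, y = -5.603, so z ≈ 22.325 ≈ 22.3 km.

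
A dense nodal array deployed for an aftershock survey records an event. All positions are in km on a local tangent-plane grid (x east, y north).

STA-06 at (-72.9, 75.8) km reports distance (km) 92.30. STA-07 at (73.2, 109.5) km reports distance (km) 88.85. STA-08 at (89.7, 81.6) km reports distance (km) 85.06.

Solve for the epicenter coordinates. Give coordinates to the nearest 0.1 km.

Circle about each station: (x + 72.9)² + (y − 75.8)² = 92.30²; (x − 73.2)² + (y − 109.5)² = 88.85²; (x − 89.7)² + (y − 81.6)² = 85.06².
Subtracting the STA-06 equation from the STA-07 and STA-08 equations removes the quadratic terms:
292.2 x + 67.4 y = 6913.41
325.2 x + 11.6 y = 4928.69
Solving the 2×2 system: x ≈ 13.6, y ≈ 43.6 km.
Check against STA-06 (with the unrounded x, y): √((x + 72.9)²+(y − 75.8)²) = 92.30 ≈ 92.30 km. ✓

(13.6, 43.6)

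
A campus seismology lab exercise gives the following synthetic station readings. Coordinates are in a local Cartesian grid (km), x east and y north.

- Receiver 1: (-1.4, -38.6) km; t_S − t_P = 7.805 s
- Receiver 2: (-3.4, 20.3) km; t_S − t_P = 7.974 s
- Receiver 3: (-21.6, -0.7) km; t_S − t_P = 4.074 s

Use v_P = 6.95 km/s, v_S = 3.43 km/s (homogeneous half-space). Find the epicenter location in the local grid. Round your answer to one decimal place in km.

x ≈ -46.9 km, y ≈ -11.7 km

Distance from S−P lag: d = Δt · v_P v_S / (v_P − v_S) = Δt · (6.95·3.43)/(6.95−3.43) ≈ 6.7723·Δt.
So d_Receiver 1 = 52.86, d_Receiver 2 = 54.00, d_Receiver 3 = 27.59 km.
Circle about each station: (x + 1.4)² + (y + 38.6)² = 52.86²; (x + 3.4)² + (y − 20.3)² = 54.00²; (x + 21.6)² + (y + 0.7)² = 27.59².
Subtracting the Receiver 1 equation from the Receiver 2 and Receiver 3 equations removes the quadratic terms:
-4.0 x + 117.8 y = -1190.09
-40.4 x + 75.8 y = 1008.10
Solving the 2×2 system: x ≈ -46.9, y ≈ -11.7 km.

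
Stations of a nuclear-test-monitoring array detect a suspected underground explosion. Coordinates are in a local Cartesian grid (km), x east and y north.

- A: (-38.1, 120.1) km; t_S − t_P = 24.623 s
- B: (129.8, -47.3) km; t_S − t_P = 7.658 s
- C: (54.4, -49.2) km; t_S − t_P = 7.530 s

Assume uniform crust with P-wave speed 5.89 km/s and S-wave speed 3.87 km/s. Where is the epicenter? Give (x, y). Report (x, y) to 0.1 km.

Distance from S−P lag: d = Δt · v_P v_S / (v_P − v_S) = Δt · (5.89·3.87)/(5.89−3.87) ≈ 11.2843·Δt.
So d_A = 277.85, d_B = 86.42, d_C = 84.97 km.
Circle about each station: (x + 38.1)² + (y − 120.1)² = 277.85²; (x − 129.8)² + (y + 47.3)² = 86.42²; (x − 54.4)² + (y + 49.2)² = 84.97².
Subtracting the A equation from the B and C equations removes the quadratic terms:
335.8 x − 334.8 y = 72941.92
185.0 x − 338.6 y = 59485.10
Solving the 2×2 system: x ≈ 92.4, y ≈ -125.2 km.

92.4 km east, -125.2 km north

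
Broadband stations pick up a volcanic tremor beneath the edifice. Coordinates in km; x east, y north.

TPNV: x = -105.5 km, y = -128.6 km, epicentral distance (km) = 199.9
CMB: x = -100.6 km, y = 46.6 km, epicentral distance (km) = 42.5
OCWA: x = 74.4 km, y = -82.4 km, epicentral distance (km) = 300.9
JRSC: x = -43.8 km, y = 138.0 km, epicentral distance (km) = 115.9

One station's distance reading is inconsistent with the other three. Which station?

OCWA

Solve using three stations at a time. Using TPNV, CMB, JRSC (subtract circle equations pairwise → linear system) gives (x, y) ≈ (-136.8, 68.8).
Distances from that point to each station vs reported:
  TPNV: calculated 199.9 vs reported 199.9 → residual 0.0 km
  CMB: calculated 42.5 vs reported 42.5 → residual 0.0 km
  OCWA: calculated 259.7 vs reported 300.9 → residual 41.2 km
  JRSC: calculated 115.9 vs reported 115.9 → residual 0.0 km
TPNV, CMB, JRSC are mutually consistent (residuals ≈ 0); OCWA is off by 41.2 km.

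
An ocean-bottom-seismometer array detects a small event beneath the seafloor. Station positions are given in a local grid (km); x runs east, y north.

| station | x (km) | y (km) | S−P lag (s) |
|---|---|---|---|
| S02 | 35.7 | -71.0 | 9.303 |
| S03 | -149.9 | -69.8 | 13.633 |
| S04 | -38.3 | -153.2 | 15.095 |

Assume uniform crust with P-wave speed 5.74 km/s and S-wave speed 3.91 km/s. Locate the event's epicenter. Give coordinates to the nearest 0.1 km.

Distance from S−P lag: d = Δt · v_P v_S / (v_P − v_S) = Δt · (5.74·3.91)/(5.74−3.91) ≈ 12.2642·Δt.
So d_S02 = 114.09, d_S03 = 167.20, d_S04 = 185.13 km.
Circle about each station: (x − 35.7)² + (y + 71.0)² = 114.09²; (x + 149.9)² + (y + 69.8)² = 167.20²; (x + 38.3)² + (y + 153.2)² = 185.13².
Subtracting pairs of circle equations eliminates x²+y² and gives linear equations (the radical axes):
-371.2 x + 2.4 y = 6087.25
-148.0 x − 164.4 y = -2634.95
Solving the 2×2 system: x ≈ -16.2, y ≈ 30.6 km.
Check against S02 (with the unrounded x, y): √((x − 35.7)²+(y + 71.0)²) = 114.10 ≈ 114.09 km. ✓

x ≈ -16.2 km, y ≈ 30.6 km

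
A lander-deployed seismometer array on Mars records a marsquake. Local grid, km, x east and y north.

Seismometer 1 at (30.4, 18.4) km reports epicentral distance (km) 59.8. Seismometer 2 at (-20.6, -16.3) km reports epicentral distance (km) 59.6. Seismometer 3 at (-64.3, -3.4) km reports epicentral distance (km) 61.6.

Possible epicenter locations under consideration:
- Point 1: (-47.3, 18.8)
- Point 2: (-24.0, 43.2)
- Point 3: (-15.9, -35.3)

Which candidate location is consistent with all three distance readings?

For each candidate, compare |candidate − station| to the reported distance:
Point 1: residuals Seismometer 1 17.9, Seismometer 2 15.5, Seismometer 3 33.6 → max 33.6 km
Point 2: residuals Seismometer 1 0.0, Seismometer 2 0.0, Seismometer 3 0.0 → max 0.0 km
Point 3: residuals Seismometer 1 11.1, Seismometer 2 40.0, Seismometer 3 3.6 → max 40.0 km
Only Point 2 has all residuals ≈ 0.

Point 2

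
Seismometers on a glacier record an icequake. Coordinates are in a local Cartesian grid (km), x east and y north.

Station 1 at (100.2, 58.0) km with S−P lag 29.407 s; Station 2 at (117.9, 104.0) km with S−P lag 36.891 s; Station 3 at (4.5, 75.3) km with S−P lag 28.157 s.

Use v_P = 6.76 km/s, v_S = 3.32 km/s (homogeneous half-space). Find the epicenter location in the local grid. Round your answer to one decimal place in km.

Distance from S−P lag: d = Δt · v_P v_S / (v_P − v_S) = Δt · (6.76·3.32)/(6.76−3.32) ≈ 6.5242·Δt.
So d_Station 1 = 191.86, d_Station 2 = 240.68, d_Station 3 = 183.70 km.
Circle about each station: (x − 100.2)² + (y − 58.0)² = 191.86²; (x − 117.9)² + (y − 104.0)² = 240.68²; (x − 4.5)² + (y − 75.3)² = 183.70².
Subtracting the Station 1 equation from the Station 2 and Station 3 equations removes the quadratic terms:
35.4 x + 92.0 y = -9804.23
-191.4 x + 34.6 y = -4649.13
Solving the 2×2 system: x ≈ 4.7, y ≈ -108.4 km.

x ≈ 4.7 km, y ≈ -108.4 km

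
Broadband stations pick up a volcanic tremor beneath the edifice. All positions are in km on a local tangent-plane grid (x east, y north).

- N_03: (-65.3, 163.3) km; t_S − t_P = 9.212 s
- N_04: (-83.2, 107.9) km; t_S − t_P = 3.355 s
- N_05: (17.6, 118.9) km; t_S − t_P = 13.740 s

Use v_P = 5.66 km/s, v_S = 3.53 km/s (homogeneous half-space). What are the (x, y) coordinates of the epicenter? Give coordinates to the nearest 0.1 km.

Distance from S−P lag: d = Δt · v_P v_S / (v_P − v_S) = Δt · (5.66·3.53)/(5.66−3.53) ≈ 9.3802·Δt.
So d_N_03 = 86.41, d_N_04 = 31.47, d_N_05 = 128.88 km.
Circle about each station: (x + 65.3)² + (y − 163.3)² = 86.41²; (x + 83.2)² + (y − 107.9)² = 31.47²; (x − 17.6)² + (y − 118.9)² = 128.88².
Subtracting the N_03 equation from the N_04 and N_05 equations removes the quadratic terms:
-35.8 x − 110.8 y = -5890.00
165.8 x − 88.8 y = -25627.38
Solving the 2×2 system: x ≈ -107.5, y ≈ 87.9 km.
Check against N_03 (with the unrounded x, y): √((x + 65.3)²+(y − 163.3)²) = 86.41 ≈ 86.41 km. ✓

-107.5 km east, 87.9 km north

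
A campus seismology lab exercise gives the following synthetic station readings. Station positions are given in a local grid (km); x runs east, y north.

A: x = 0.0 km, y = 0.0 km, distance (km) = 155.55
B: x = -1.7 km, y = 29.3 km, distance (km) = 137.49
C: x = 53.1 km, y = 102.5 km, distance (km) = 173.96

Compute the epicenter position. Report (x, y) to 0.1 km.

Circle about each station: x² + y² = 155.55²; (x + 1.7)² + (y − 29.3)² = 137.49²; (x − 53.1)² + (y − 102.5)² = 173.96².
Subtracting pairs of circle equations eliminates x²+y² and gives linear equations (the radical axes):
-3.4 x + 58.6 y = 6153.68
106.2 x + 205.0 y = 7259.58
Solving the 2×2 system: x ≈ -120.8, y ≈ 98.0 km.

x ≈ -120.8 km, y ≈ 98.0 km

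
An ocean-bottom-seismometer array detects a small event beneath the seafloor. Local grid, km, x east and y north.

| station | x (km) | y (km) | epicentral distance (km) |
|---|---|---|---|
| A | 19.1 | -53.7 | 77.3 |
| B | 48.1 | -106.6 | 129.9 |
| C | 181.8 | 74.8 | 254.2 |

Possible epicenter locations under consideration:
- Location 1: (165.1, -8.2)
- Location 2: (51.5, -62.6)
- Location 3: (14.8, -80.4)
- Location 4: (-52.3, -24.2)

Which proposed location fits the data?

Location 4

For each candidate, compare |candidate − station| to the reported distance:
Location 1: residuals A 75.6, B 23.0, C 169.5 → max 169.5 km
Location 2: residuals A 43.7, B 85.8, C 64.8 → max 85.8 km
Location 3: residuals A 50.3, B 87.5, C 26.2 → max 87.5 km
Location 4: residuals A 0.0, B 0.0, C 0.0 → max 0.0 km
Only Location 4 has all residuals ≈ 0.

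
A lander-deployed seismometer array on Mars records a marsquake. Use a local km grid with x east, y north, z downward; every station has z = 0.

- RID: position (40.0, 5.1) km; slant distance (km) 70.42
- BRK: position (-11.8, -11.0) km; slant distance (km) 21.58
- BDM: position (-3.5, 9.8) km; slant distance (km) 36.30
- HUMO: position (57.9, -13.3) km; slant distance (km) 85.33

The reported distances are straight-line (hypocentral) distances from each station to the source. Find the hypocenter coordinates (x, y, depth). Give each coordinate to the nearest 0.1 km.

x ≈ -25.9 km, y ≈ -13.8 km, depth ≈ 16.1 km

Each station gives a sphere (x−x_i)² + (y−y_i)² + z² = d_i² (stations at z=0).
Subtracting the RID sphere from BRK and BDM: z² cancels, leaving linear equations in x and y:
-103.6 x − 32.2 y = 3127.51
-87.0 x + 9.4 y = 2123.57
Solving: x ≈ -25.900, y ≈ -13.798 km (keep extra digits for the depth step; rounded: -25.9, -13.8).
Then from the RID sphere: z² = 70.42² − (x − 40.0)² − (y − 5.1)² with x = -25.900, y = -13.798, so z ≈ 16.094 ≈ 16.1 km.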